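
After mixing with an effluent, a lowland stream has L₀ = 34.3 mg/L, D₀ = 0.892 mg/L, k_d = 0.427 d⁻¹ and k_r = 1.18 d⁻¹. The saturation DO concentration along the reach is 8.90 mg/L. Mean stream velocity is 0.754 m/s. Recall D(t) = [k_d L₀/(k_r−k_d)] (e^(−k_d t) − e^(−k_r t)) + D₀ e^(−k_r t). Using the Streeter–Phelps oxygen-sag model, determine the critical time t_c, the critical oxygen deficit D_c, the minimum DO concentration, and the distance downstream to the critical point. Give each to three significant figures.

At the critical point dD/dt = 0, so k_d L₀ e^(−k_d t) = k_r D. Substituting D(t) from the Streeter–Phelps equation and solving for t gives
t_c = ln[(k_r/k_d)(1 − D₀(k_r−k_d)/(k_d L₀))] / (k_r−k_d).
Here k_r−k_d = 0.7530 d⁻¹ and 1 − D₀(k_r−k_d)/(k_d L₀) = 1 − 0.892×0.7530/(0.427×34.3) = 0.9541, so
t_c = ln(2.763 × 0.9541) / 0.7530 = 0.9695 / 0.7530 = 1.288 d.
L(t_c) = L₀ e^(−k_d t_c) = 34.3 × 0.5771 = 19.79 mg/L, and at the critical point k_r D_c = k_d L, so D_c = (0.427/1.18) × 19.79 = 7.163 mg/L.
Minimum DO = C_s − D_c = 8.90 − 7.163 = 1.737 mg/L.
x_c = v t_c = 0.754 m/s × 1.288 d × 86400 s/d = 83880 m ≈ 83.9 km.

t_c ≈ 1.29 d; D_c ≈ 7.16 mg/L; min DO ≈ 1.74 mg/L; x_c ≈ 83.9 km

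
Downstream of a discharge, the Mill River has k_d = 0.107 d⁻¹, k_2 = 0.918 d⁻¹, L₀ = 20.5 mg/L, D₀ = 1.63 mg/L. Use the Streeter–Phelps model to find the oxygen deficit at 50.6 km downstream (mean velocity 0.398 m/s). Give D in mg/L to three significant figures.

Travel time t = x/v = 50.6 km / (0.398 m/s) = 50600 m / 0.398 m/s = 127100 s = 1.471 d.
k_d L₀/(k_2−k_d) = 0.107×20.5/(0.918−0.107) = 2.193/0.8110 = 2.705 mg/L.
e^(−k_d t) = e^(−0.107×1.471) = 0.8543; e^(−k_2 t) = e^(−0.918×1.471) = 0.2590.
D = 2.705 × (0.8543 − 0.2590) + 1.63 × 0.2590 = 1.610 + 0.4222 = 2.032 mg/L.

D ≈ 2.03 mg/L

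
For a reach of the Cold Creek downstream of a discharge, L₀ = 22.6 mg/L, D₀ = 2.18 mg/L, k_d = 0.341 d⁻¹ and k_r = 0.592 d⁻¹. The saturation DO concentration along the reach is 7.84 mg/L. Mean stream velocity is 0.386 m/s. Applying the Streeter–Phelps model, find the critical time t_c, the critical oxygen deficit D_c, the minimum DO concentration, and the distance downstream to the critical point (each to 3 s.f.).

t_c ≈ 1.90 d; D_c ≈ 6.80 mg/L; min DO ≈ 1.04 mg/L; x_c ≈ 63.5 km

With k_r/k_d = 1.736 and 1 − D₀(k_r−k_d)/(k_d L₀) = 0.9290,
t_c = ln(1.736 × 0.9290) / (0.592 − 0.341) = ln(1.613) / 0.2510 = 0.4780/0.2510 = 1.904 d.
L(t_c) = L₀ e^(−k_d t_c) = 22.6 × 0.5224 = 11.81 mg/L, and at the critical point k_r D_c = k_d L, so D_c = (0.341/0.592) × 11.81 = 6.800 mg/L.
Minimum DO = C_s − D_c = 7.84 − 6.800 = 1.040 mg/L.
x_c = v t_c = 0.386 m/s × 1.904 d × 86400 s/d = 63510 m ≈ 63.5 km.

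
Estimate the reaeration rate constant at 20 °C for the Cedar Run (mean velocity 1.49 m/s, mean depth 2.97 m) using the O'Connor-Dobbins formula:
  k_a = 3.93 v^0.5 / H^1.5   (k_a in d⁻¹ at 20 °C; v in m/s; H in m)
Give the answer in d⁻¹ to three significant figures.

k_a = 3.93 × 1.49^0.5 / 2.97^1.5 = 3.93 × 1.221 / 5.118 = 0.9372 d⁻¹.

k_a ≈ 0.937 d⁻¹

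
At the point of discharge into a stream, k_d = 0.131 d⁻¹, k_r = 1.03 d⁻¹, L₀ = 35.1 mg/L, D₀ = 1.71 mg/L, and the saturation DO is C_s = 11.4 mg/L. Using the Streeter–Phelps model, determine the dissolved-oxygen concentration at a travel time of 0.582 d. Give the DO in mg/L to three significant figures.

DO ≈ 8.53 mg/L

k_d L₀/(k_r−k_d) = 0.131×35.1/(1.03−0.131) = 4.598/0.8990 = 5.115 mg/L.
e^(−k_d t) = e^(−0.131×0.5820) = 0.9266; e^(−k_r t) = e^(−1.03×0.5820) = 0.5491.
D = 5.115 × (0.9266 − 0.5491) + 1.71 × 0.5491 = 1.931 + 0.9390 = 2.870 mg/L.
DO = C_s − D = 11.4 − 2.870 = 8.530 mg/L.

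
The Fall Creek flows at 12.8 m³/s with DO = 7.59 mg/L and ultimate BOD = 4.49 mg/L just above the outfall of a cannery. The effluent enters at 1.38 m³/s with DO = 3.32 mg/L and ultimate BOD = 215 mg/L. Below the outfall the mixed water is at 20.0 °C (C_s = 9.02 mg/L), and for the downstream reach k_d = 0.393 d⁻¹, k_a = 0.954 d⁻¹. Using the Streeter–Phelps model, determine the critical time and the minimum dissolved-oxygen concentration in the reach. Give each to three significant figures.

t_c ≈ 1.38 d; minimum DO ≈ 3.04 mg/L

Mixed DO = (12.8×7.59 + 1.38×3.32)/(12.8+1.38) = 101.7/14.18 = 7.174 mg/L.
Mixed L₀ = (12.8×4.49 + 1.38×215)/(14.18) = 354.2/14.18 = 24.98 mg/L.
Initial deficit D₀ = C_s − DO₀ = 9.02 − 7.174 = 1.846 mg/L.
t_c = (1/0.5610) ln[(0.954/0.393)(1 − 1.846×0.5610/(0.393×24.98))] = 1.783 × ln(2.171) = 1.382 d.
D_c = (0.393/0.954) × 24.98 × e^(−0.393×1.382) = 0.4119 × 24.98 × 0.5809 = 5.977 mg/L.
Minimum DO = 9.02 − 5.977 = 3.043 mg/L.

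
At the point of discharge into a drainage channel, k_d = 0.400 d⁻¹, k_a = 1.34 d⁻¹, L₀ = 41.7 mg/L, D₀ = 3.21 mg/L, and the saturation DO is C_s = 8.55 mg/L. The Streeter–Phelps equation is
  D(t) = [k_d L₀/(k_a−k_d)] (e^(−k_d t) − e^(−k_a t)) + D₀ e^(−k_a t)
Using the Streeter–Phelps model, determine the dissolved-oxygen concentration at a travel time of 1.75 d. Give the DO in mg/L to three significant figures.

DO ≈ 1.13 mg/L

k_d L₀/(k_a−k_d) = 0.400×41.7/(1.34−0.400) = 16.68/0.9400 = 17.74 mg/L.
e^(−k_d t) = e^(−0.400×1.750) = 0.4966; e^(−k_a t) = e^(−1.34×1.750) = 0.09585.
D = 17.74 × (0.4966 − 0.09585) + 3.21 × 0.09585 = 7.111 + 0.3077 = 7.419 mg/L.
DO = C_s − D = 8.55 − 7.419 = 1.131 mg/L.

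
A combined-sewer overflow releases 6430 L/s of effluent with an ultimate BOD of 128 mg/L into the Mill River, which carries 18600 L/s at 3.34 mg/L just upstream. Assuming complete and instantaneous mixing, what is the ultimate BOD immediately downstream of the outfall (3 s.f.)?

Flow-weighted mixing: C = (Q_r C_r + Q_w C_w)/(Q_r + Q_w)
= (18600×3.34 + 6430×128)/(18600 + 6430) = 885200/25030 = 35.36 mg/L.

35.4 mg/L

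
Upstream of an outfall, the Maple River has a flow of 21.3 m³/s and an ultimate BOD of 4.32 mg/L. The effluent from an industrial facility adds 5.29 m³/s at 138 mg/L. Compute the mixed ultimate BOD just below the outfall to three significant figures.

30.9 mg/L

Flow-weighted mixing: C = (Q_r C_r + Q_w C_w)/(Q_r + Q_w)
= (21.3×4.32 + 5.29×138)/(21.3 + 5.29) = 822.0/26.59 = 30.92 mg/L.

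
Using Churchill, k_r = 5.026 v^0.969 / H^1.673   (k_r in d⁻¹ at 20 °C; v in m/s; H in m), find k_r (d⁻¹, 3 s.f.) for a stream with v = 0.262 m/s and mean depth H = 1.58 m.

k_r ≈ 0.639 d⁻¹

k_r = 5.026 × 0.262^0.969 / 1.58^1.673 = 5.026 × 0.2731 / 2.150 = 0.6386 d⁻¹.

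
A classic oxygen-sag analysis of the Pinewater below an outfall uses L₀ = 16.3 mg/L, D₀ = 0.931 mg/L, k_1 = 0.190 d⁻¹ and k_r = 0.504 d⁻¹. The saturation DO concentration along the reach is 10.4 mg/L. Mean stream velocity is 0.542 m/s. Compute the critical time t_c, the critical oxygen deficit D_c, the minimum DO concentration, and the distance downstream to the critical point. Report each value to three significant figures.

With k_r/k_1 = 2.653 and 1 − D₀(k_r−k_1)/(k_1 L₀) = 0.9056,
t_c = ln(2.653 × 0.9056) / (0.504 − 0.190) = ln(2.402) / 0.3140 = 0.8764/0.3140 = 2.791 d.
L(t_c) = L₀ e^(−k_1 t_c) = 16.3 × 0.5884 = 9.591 mg/L, and at the critical point k_r D_c = k_1 L, so D_c = (0.190/0.504) × 9.591 = 3.616 mg/L.
Minimum DO = C_s − D_c = 10.4 − 3.616 = 6.784 mg/L.
x_c = v t_c = 0.542 m/s × 2.791 d × 86400 s/d = 130700 m ≈ 131 km.

t_c ≈ 2.79 d; D_c ≈ 3.62 mg/L; min DO ≈ 6.78 mg/L; x_c ≈ 131 km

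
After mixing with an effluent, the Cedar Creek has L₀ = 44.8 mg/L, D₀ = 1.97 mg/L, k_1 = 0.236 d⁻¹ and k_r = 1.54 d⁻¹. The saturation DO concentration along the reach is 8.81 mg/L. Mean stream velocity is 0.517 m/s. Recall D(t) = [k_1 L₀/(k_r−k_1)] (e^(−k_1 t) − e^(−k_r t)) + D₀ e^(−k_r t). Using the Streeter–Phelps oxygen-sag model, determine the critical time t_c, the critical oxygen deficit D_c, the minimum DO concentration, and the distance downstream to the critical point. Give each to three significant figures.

t_c = [1/(k_r−k_1)] ln[(k_r/k_1)(1 − D₀(k_r−k_1)/(k_1 L₀))]
= [1/(1.54−0.236)] ln[(1.54/0.236)(1 − 1.97×1.304/(0.236×44.8))]
= (1/1.304) ln[6.525 × 0.7570] = 0.7669 × ln(4.940) = 0.7669 × 1.597 = 1.225 d.
L(t_c) = L₀ e^(−k_1 t_c) = 44.8 × 0.7489 = 33.55 mg/L, and at the critical point k_r D_c = k_1 L, so D_c = (0.236/1.54) × 33.55 = 5.142 mg/L.
Minimum DO = C_s − D_c = 8.81 − 5.142 = 3.668 mg/L.
x_c = v t_c = 0.517 m/s × 1.225 d × 86400 s/d = 54720 m ≈ 54.7 km.

t_c ≈ 1.22 d; D_c ≈ 5.14 mg/L; min DO ≈ 3.67 mg/L; x_c ≈ 54.7 km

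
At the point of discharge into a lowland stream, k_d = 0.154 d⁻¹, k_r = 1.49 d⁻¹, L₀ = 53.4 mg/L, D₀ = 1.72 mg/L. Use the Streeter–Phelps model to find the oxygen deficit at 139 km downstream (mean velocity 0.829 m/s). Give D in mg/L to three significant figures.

Travel time t = x/v = 139 km / (0.829 m/s) = 139000 m / 0.829 m/s = 167700 s = 1.941 d.
k_d L₀/(k_r−k_d) = 0.154×53.4/(1.49−0.154) = 8.224/1.336 = 6.155 mg/L.
e^(−k_d t) = e^(−0.154×1.941) = 0.7417; e^(−k_r t) = e^(−1.49×1.941) = 0.05549.
D = 6.155 × (0.7417 − 0.05549) + 1.72 × 0.05549 = 4.224 + 0.09544 = 4.319 mg/L.

D ≈ 4.32 mg/L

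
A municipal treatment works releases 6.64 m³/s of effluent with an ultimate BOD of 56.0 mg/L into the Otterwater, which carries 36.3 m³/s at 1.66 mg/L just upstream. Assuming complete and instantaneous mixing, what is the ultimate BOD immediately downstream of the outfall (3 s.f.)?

Flow-weighted mixing: C = (Q_r C_r + Q_w C_w)/(Q_r + Q_w)
= (36.3×1.66 + 6.64×56.0)/(36.3 + 6.64) = 432.1/42.94 = 10.06 mg/L.

10.1 mg/L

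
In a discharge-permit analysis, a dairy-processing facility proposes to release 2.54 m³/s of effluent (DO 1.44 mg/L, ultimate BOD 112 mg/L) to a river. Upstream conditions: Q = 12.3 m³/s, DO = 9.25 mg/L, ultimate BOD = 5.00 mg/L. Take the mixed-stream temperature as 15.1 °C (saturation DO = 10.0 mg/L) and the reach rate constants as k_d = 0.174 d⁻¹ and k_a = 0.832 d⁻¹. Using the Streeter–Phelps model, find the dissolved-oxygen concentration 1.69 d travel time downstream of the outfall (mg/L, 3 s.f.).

Mixed DO = (12.3×9.25 + 2.54×1.44)/(12.3+2.54) = 117.4/14.84 = 7.913 mg/L.
Mixed L₀ = (12.3×5.00 + 2.54×112)/(14.84) = 346.0/14.84 = 23.31 mg/L.
Initial deficit D₀ = C_s − DO₀ = 10.0 − 7.913 = 2.087 mg/L.
D(1.69) = [0.174×23.31/(0.832−0.174)](e^(−0.174×1.69) − e^(−0.832×1.69)) + 2.087 e^(−0.832×1.69)
= 6.165 × (0.7452 − 0.2451) + 2.087 × 0.2451 = 3.595 mg/L.
DO = 10.0 − 3.595 = 6.405 mg/L.

DO ≈ 6.41 mg/L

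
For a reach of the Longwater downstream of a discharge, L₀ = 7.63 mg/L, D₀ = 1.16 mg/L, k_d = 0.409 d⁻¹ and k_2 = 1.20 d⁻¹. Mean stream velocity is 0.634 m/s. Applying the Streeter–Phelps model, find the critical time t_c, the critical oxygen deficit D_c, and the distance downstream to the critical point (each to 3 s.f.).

t_c ≈ 0.921 d; D_c ≈ 1.78 mg/L; x_c ≈ 50.4 km

t_c = [1/(k_2−k_d)] ln[(k_2/k_d)(1 − D₀(k_2−k_d)/(k_d L₀))]
= [1/(1.20−0.409)] ln[(1.20/0.409)(1 − 1.16×0.7910/(0.409×7.63))]
= (1/0.7910) ln[2.934 × 0.7060] = 1.264 × ln(2.071) = 1.264 × 0.7282 = 0.9206 d.
L(t_c) = L₀ e^(−k_d t_c) = 7.63 × 0.6862 = 5.236 mg/L, and at the critical point k_2 D_c = k_d L, so D_c = (0.409/1.20) × 5.236 = 1.785 mg/L.
x_c = v t_c = 0.634 m/s × 0.9206 d × 86400 s/d = 50430 m ≈ 50.4 km.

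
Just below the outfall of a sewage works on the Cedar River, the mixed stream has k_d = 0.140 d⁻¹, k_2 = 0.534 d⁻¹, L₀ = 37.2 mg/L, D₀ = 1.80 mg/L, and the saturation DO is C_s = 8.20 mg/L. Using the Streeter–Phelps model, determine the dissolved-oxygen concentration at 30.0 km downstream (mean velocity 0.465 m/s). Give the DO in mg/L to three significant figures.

DO ≈ 3.96 mg/L

Travel time t = x/v = 30.0 km / (0.465 m/s) = 30000 m / 0.465 m/s = 64520 s = 0.7467 d.
k_d L₀/(k_2−k_d) = 0.140×37.2/(0.534−0.140) = 5.208/0.3940 = 13.22 mg/L.
e^(−k_d t) = e^(−0.140×0.7467) = 0.9007; e^(−k_2 t) = e^(−0.534×0.7467) = 0.6712.
D = 13.22 × (0.9007 − 0.6712) + 1.80 × 0.6712 = 3.035 + 1.208 = 4.243 mg/L.
DO = C_s − D = 8.20 − 4.243 = 3.957 mg/L.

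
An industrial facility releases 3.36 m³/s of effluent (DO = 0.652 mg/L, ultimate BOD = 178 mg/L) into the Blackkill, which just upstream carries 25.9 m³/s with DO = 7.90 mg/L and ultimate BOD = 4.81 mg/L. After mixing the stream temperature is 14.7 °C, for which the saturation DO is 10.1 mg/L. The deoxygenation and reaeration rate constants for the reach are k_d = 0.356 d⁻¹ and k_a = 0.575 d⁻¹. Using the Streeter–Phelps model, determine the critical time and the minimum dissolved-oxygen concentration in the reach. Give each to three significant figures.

t_c ≈ 1.83 d; minimum DO ≈ 2.13 mg/L

Mixed DO = (25.9×7.90 + 3.36×0.652)/(25.9+3.36) = 206.8/29.26 = 7.068 mg/L.
Mixed L₀ = (25.9×4.81 + 3.36×178)/(29.26) = 722.7/29.26 = 24.70 mg/L.
Initial deficit D₀ = C_s − DO₀ = 10.1 − 7.068 = 3.032 mg/L.
t_c = (1/0.2190) ln[(0.575/0.356)(1 − 3.032×0.2190/(0.356×24.70))] = 4.566 × ln(1.493) = 1.831 d.
D_c = (0.356/0.575) × 24.70 × e^(−0.356×1.831) = 0.6191 × 24.70 × 0.5212 = 7.969 mg/L.
Minimum DO = 10.1 − 7.969 = 2.131 mg/L.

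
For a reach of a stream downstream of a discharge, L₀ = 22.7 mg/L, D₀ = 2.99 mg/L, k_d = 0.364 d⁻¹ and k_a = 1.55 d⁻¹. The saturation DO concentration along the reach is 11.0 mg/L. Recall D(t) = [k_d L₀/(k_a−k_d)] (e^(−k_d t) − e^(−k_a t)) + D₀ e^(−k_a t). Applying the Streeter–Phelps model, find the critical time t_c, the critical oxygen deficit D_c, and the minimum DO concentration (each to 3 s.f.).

At the critical point dD/dt = 0, so k_d L₀ e^(−k_d t) = k_a D. Substituting D(t) from the Streeter–Phelps equation and solving for t gives
t_c = ln[(k_a/k_d)(1 − D₀(k_a−k_d)/(k_d L₀))] / (k_a−k_d).
Here k_a−k_d = 1.186 d⁻¹ and 1 − D₀(k_a−k_d)/(k_d L₀) = 1 − 2.99×1.186/(0.364×22.7) = 0.5708, so
t_c = ln(4.258 × 0.5708) / 1.186 = 0.8882 / 1.186 = 0.7489 d.
D_c = (k_d/k_a) L₀ e^(−k_d t_c) = (0.364/1.55) × 22.7 × e^(−0.364×0.7489) = 0.2348 × 22.7 × 0.7614 = 4.059 mg/L.
Minimum DO = C_s − D_c = 11.0 − 4.059 = 6.941 mg/L.

t_c ≈ 0.749 d; D_c ≈ 4.06 mg/L; min DO ≈ 6.94 mg/L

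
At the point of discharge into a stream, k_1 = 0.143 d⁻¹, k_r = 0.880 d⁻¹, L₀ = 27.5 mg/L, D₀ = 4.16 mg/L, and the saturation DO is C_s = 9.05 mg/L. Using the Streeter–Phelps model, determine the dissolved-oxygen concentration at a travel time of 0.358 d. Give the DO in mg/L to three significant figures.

k_1 L₀/(k_r−k_1) = 0.143×27.5/(0.880−0.143) = 3.932/0.7370 = 5.336 mg/L.
e^(−k_1 t) = e^(−0.143×0.3580) = 0.9501; e^(−k_r t) = e^(−0.880×0.3580) = 0.7298.
D = 5.336 × (0.9501 − 0.7298) + 4.16 × 0.7298 = 1.176 + 3.036 = 4.211 mg/L.
DO = C_s − D = 9.05 − 4.211 = 4.839 mg/L.

DO ≈ 4.84 mg/L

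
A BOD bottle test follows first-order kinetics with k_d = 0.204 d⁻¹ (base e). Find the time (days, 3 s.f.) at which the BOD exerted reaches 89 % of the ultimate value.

y/L₀ = 1 − e^(−k_d t) = 0.89 ⇒ e^(−k_d t) = 0.110
t = −ln(0.110) / 0.204 = 2.207 / 0.204 = 10.82 d.

t ≈ 10.8 d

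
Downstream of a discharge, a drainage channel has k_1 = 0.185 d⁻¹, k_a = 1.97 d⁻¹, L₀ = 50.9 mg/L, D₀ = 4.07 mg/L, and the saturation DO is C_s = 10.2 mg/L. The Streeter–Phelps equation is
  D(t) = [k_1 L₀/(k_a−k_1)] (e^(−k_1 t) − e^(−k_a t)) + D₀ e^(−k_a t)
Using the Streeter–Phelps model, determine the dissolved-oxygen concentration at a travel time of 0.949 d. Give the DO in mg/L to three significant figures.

k_1 L₀/(k_a−k_1) = 0.185×50.9/(1.97−0.185) = 9.416/1.785 = 5.275 mg/L.
e^(−k_1 t) = e^(−0.185×0.9490) = 0.8390; e^(−k_a t) = e^(−1.97×0.9490) = 0.1542.
D = 5.275 × (0.8390 − 0.1542) + 4.07 × 0.1542 = 3.612 + 0.6276 = 4.240 mg/L.
DO = C_s − D = 10.2 − 4.240 = 5.960 mg/L.

DO ≈ 5.96 mg/L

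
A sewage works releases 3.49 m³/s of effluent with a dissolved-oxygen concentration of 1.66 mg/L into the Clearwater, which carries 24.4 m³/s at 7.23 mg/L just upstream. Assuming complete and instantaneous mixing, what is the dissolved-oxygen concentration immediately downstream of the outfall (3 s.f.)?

6.53 mg/L

Flow-weighted mixing: C = (Q_r C_r + Q_w C_w)/(Q_r + Q_w)
= (24.4×7.23 + 3.49×1.66)/(24.4 + 3.49) = 182.2/27.89 = 6.533 mg/L.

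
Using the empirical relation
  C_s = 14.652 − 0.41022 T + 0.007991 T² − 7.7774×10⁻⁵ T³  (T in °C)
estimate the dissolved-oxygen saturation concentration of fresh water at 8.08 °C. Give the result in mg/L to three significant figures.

C_s ≈ 11.8 mg/L

C_s = 14.652 − 0.41022×8.08 + 0.007991×8.08² − 7.7774×10⁻⁵×8.08³ = 11.82 mg/L.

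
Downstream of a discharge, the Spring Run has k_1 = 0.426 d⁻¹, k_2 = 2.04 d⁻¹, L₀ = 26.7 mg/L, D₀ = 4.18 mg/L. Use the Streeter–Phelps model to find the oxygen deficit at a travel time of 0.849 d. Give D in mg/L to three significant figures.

k_1 L₀/(k_2−k_1) = 0.426×26.7/(2.04−0.426) = 11.37/1.614 = 7.047 mg/L.
e^(−k_1 t) = e^(−0.426×0.8490) = 0.6965; e^(−k_2 t) = e^(−2.04×0.8490) = 0.1769.
D = 7.047 × (0.6965 − 0.1769) + 4.18 × 0.1769 = 3.662 + 0.7396 = 4.401 mg/L.

D ≈ 4.40 mg/L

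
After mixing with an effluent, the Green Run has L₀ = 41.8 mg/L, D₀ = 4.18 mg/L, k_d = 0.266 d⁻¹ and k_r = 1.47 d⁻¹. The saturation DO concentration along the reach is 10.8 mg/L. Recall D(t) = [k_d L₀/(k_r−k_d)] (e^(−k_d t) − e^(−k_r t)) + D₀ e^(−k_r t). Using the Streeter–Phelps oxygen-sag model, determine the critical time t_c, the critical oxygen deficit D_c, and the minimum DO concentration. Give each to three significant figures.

At the critical point dD/dt = 0, so k_d L₀ e^(−k_d t) = k_r D. Substituting D(t) from the Streeter–Phelps equation and solving for t gives
t_c = ln[(k_r/k_d)(1 − D₀(k_r−k_d)/(k_d L₀))] / (k_r−k_d).
Here k_r−k_d = 1.204 d⁻¹ and 1 − D₀(k_r−k_d)/(k_d L₀) = 1 − 4.18×1.204/(0.266×41.8) = 0.5474, so
t_c = ln(5.526 × 0.5474) / 1.204 = 1.107 / 1.204 = 0.9193 d.
D_c = (k_d/k_r) L₀ e^(−k_d t_c) = (0.266/1.47) × 41.8 × e^(−0.266×0.9193) = 0.1810 × 41.8 × 0.7831 = 5.923 mg/L.
Minimum DO = C_s − D_c = 10.8 − 5.923 = 4.877 mg/L.

t_c ≈ 0.919 d; D_c ≈ 5.92 mg/L; min DO ≈ 4.88 mg/L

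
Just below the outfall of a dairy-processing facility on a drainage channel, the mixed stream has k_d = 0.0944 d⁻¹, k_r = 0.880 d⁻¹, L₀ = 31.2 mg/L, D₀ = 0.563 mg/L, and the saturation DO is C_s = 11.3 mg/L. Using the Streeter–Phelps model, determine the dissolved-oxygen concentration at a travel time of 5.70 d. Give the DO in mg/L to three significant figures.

DO ≈ 9.13 mg/L

k_d L₀/(k_r−k_d) = 0.0944×31.2/(0.880−0.0944) = 2.945/0.7856 = 3.749 mg/L.
e^(−k_d t) = e^(−0.0944×5.700) = 0.5839; e^(−k_r t) = e^(−0.880×5.700) = 0.006631.
D = 3.749 × (0.5839 − 0.006631) + 0.563 × 0.006631 = 2.164 + 0.003733 = 2.168 mg/L.
DO = C_s − D = 11.3 − 2.168 = 9.132 mg/L.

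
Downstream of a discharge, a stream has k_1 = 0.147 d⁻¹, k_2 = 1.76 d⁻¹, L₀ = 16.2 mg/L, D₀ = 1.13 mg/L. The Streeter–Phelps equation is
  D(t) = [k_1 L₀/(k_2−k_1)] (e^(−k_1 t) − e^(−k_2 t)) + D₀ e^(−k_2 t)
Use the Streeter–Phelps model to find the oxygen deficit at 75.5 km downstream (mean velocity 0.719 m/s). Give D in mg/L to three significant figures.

D ≈ 1.19 mg/L

Travel time t = x/v = 75.5 km / (0.719 m/s) = 75500 m / 0.719 m/s = 105000 s = 1.215 d.
k_1 L₀/(k_2−k_1) = 0.147×16.2/(1.76−0.147) = 2.381/1.613 = 1.476 mg/L.
e^(−k_1 t) = e^(−0.147×1.215) = 0.8364; e^(−k_2 t) = e^(−1.76×1.215) = 0.1178.
D = 1.476 × (0.8364 − 0.1178) + 1.13 × 0.1178 = 1.061 + 0.1331 = 1.194 mg/L.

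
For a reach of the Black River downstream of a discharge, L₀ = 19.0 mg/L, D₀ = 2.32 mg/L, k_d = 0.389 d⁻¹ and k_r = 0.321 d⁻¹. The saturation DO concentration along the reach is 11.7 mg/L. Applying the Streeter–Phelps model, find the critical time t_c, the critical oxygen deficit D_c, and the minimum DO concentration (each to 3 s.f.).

t_c = [1/(k_r−k_d)] ln[(k_r/k_d)(1 − D₀(k_r−k_d)/(k_d L₀))]
= [1/(0.321−0.389)] ln[(0.321/0.389)(1 − 2.32×-0.06800/(0.389×19.0))]
= (1/-0.06800) ln[0.8252 × 1.021] = -14.71 × ln(0.8428) = -14.71 × -0.1710 = 2.515 d.
D_c = (k_d/k_r) L₀ e^(−k_d t_c) = (0.389/0.321) × 19.0 × e^(−0.389×2.515) = 1.212 × 19.0 × 0.3759 = 8.656 mg/L.
Minimum DO = C_s − D_c = 11.7 − 8.656 = 3.044 mg/L.

t_c ≈ 2.51 d; D_c ≈ 8.66 mg/L; min DO ≈ 3.04 mg/L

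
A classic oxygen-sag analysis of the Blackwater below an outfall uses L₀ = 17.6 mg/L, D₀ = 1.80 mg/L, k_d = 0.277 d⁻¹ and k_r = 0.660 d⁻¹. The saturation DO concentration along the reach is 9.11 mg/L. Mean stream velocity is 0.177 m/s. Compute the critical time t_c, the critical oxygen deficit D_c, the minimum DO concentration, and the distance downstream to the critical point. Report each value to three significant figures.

t_c ≈ 1.87 d; D_c ≈ 4.40 mg/L; min DO ≈ 4.71 mg/L; x_c ≈ 28.6 km

With k_r/k_d = 2.383 and 1 − D₀(k_r−k_d)/(k_d L₀) = 0.8586,
t_c = ln(2.383 × 0.8586) / (0.660 − 0.277) = ln(2.046) / 0.3830 = 0.7158/0.3830 = 1.869 d.
D_c = (k_d/k_r) L₀ e^(−k_d t_c) = (0.277/0.660) × 17.6 × e^(−0.277×1.869) = 0.4197 × 17.6 × 0.5959 = 4.402 mg/L.
Minimum DO = C_s − D_c = 9.11 − 4.402 = 4.708 mg/L.
x_c = v t_c = 0.177 m/s × 1.869 d × 86400 s/d = 28580 m ≈ 28.6 km.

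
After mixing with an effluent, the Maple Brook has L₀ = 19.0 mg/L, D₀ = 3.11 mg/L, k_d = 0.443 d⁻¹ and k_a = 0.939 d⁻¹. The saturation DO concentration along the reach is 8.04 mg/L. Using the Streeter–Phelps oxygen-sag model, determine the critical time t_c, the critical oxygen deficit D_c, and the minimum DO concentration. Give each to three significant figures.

With k_a/k_d = 2.120 and 1 − D₀(k_a−k_d)/(k_d L₀) = 0.8167,
t_c = ln(2.120 × 0.8167) / (0.939 − 0.443) = ln(1.731) / 0.4960 = 0.5488/0.4960 = 1.106 d.
L(t_c) = L₀ e^(−k_d t_c) = 19.0 × 0.6125 = 11.64 mg/L, and at the critical point k_a D_c = k_d L, so D_c = (0.443/0.939) × 11.64 = 5.491 mg/L.
Minimum DO = C_s − D_c = 8.04 − 5.491 = 2.549 mg/L.

t_c ≈ 1.11 d; D_c ≈ 5.49 mg/L; min DO ≈ 2.55 mg/L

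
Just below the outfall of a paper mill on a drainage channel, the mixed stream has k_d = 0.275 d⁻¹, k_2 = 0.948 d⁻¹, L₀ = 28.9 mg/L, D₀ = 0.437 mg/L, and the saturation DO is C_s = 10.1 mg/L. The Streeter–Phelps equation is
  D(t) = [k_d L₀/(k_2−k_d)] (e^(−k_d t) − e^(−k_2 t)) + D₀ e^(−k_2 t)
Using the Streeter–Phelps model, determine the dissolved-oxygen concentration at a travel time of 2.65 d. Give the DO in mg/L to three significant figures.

k_d L₀/(k_2−k_d) = 0.275×28.9/(0.948−0.275) = 7.948/0.6730 = 11.81 mg/L.
e^(−k_d t) = e^(−0.275×2.650) = 0.4825; e^(−k_2 t) = e^(−0.948×2.650) = 0.08109.
D = 11.81 × (0.4825 − 0.08109) + 0.437 × 0.08109 = 4.740 + 0.03544 = 4.776 mg/L.
DO = C_s − D = 10.1 − 4.776 = 5.324 mg/L.

DO ≈ 5.32 mg/L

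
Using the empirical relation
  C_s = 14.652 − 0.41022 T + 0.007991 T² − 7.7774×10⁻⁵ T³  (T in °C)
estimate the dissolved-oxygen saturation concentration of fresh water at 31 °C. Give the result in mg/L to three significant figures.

C_s = 14.652 − 0.41022×31 + 0.007991×31² − 7.7774×10⁻⁵×31³ = 7.298 mg/L.

C_s ≈ 7.30 mg/L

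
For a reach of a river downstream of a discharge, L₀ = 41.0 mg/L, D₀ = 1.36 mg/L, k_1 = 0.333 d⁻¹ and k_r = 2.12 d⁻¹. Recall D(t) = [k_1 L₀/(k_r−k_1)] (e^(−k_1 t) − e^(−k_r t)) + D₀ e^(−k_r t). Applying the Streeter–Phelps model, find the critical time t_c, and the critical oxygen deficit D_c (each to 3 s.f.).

t_c ≈ 0.926 d; D_c ≈ 4.73 mg/L

With k_r/k_1 = 6.366 and 1 − D₀(k_r−k_1)/(k_1 L₀) = 0.8220,
t_c = ln(6.366 × 0.8220) / (2.12 − 0.333) = ln(5.233) / 1.787 = 1.655/1.787 = 0.9261 d.
L(t_c) = L₀ e^(−k_1 t_c) = 41.0 × 0.7346 = 30.12 mg/L, and at the critical point k_r D_c = k_1 L, so D_c = (0.333/2.12) × 30.12 = 4.731 mg/L.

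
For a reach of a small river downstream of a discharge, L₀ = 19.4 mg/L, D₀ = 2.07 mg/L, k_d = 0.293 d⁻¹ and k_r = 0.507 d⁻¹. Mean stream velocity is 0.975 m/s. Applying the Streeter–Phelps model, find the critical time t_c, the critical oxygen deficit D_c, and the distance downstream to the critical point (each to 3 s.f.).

With k_r/k_d = 1.730 and 1 − D₀(k_r−k_d)/(k_d L₀) = 0.9221,
t_c = ln(1.730 × 0.9221) / (0.507 − 0.293) = ln(1.596) / 0.2140 = 0.4672/0.2140 = 2.183 d.
L(t_c) = L₀ e^(−k_d t_c) = 19.4 × 0.5275 = 10.23 mg/L, and at the critical point k_r D_c = k_d L, so D_c = (0.293/0.507) × 10.23 = 5.914 mg/L.
x_c = v t_c = 0.975 m/s × 2.183 d × 86400 s/d = 183900 m ≈ 184 km.

t_c ≈ 2.18 d; D_c ≈ 5.91 mg/L; x_c ≈ 184 km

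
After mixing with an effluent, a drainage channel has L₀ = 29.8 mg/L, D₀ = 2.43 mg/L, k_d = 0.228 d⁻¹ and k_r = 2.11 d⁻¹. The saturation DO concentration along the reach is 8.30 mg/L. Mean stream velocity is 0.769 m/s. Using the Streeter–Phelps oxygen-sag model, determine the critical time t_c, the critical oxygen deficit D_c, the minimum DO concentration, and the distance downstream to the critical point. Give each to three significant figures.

t_c ≈ 0.588 d; D_c ≈ 2.82 mg/L; min DO ≈ 5.48 mg/L; x_c ≈ 39.1 km

At the critical point dD/dt = 0, so k_d L₀ e^(−k_d t) = k_r D. Substituting D(t) from the Streeter–Phelps equation and solving for t gives
t_c = ln[(k_r/k_d)(1 − D₀(k_r−k_d)/(k_d L₀))] / (k_r−k_d).
Here k_r−k_d = 1.882 d⁻¹ and 1 − D₀(k_r−k_d)/(k_d L₀) = 1 − 2.43×1.882/(0.228×29.8) = 0.3269, so
t_c = ln(9.254 × 0.3269) / 1.882 = 1.107 / 1.882 = 0.5882 d.
D_c = (k_d/k_r) L₀ e^(−k_d t_c) = (0.228/2.11) × 29.8 × e^(−0.228×0.5882) = 0.1081 × 29.8 × 0.8745 = 2.816 mg/L.
Minimum DO = C_s − D_c = 8.30 − 2.816 = 5.484 mg/L.
x_c = v t_c = 0.769 m/s × 0.5882 d × 86400 s/d = 39080 m ≈ 39.1 km.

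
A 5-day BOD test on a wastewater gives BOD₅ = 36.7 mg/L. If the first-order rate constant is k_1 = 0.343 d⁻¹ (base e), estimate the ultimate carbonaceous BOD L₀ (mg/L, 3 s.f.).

BOD₅ = L₀(1 − e^(−5k_1)) ⇒ L₀ = BOD₅ / (1 − e^(−5×0.343))
= 36.7 / (1 − 0.1800) = 36.7 / 0.8200 = 44.75 mg/L.

L₀ ≈ 44.8 mg/L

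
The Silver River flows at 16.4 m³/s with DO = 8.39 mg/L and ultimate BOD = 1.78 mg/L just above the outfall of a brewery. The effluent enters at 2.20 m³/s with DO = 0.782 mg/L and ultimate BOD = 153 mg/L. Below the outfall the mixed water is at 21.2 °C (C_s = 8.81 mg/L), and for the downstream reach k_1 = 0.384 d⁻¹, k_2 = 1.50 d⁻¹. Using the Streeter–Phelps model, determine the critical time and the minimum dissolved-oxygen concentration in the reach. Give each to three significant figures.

Mixed DO = (16.4×8.39 + 2.20×0.782)/(16.4+2.20) = 139.3/18.60 = 7.490 mg/L.
Mixed L₀ = (16.4×1.78 + 2.20×153)/(18.60) = 365.8/18.60 = 19.67 mg/L.
Initial deficit D₀ = C_s − DO₀ = 8.81 − 7.490 = 1.320 mg/L.
t_c = (1/1.116) ln[(1.50/0.384)(1 − 1.320×1.116/(0.384×19.67))] = 0.8961 × ln(3.144) = 1.027 d.
D_c = (0.384/1.50) × 19.67 × e^(−0.384×1.027) = 0.2560 × 19.67 × 0.6742 = 3.394 mg/L.
Minimum DO = 8.81 − 3.394 = 5.416 mg/L.

t_c ≈ 1.03 d; minimum DO ≈ 5.42 mg/L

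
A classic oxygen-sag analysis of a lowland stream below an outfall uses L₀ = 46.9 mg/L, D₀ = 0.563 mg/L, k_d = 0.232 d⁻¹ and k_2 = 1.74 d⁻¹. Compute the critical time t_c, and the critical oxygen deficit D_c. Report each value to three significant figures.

t_c ≈ 1.28 d; D_c ≈ 4.64 mg/L

At the critical point dD/dt = 0, so k_d L₀ e^(−k_d t) = k_2 D. Substituting D(t) from the Streeter–Phelps equation and solving for t gives
t_c = ln[(k_2/k_d)(1 − D₀(k_2−k_d)/(k_d L₀))] / (k_2−k_d).
Here k_2−k_d = 1.508 d⁻¹ and 1 − D₀(k_2−k_d)/(k_d L₀) = 1 − 0.563×1.508/(0.232×46.9) = 0.9220, so
t_c = ln(7.500 × 0.9220) / 1.508 = 1.934 / 1.508 = 1.282 d.
L(t_c) = L₀ e^(−k_d t_c) = 46.9 × 0.7427 = 34.83 mg/L, and at the critical point k_2 D_c = k_d L, so D_c = (0.232/1.74) × 34.83 = 4.644 mg/L.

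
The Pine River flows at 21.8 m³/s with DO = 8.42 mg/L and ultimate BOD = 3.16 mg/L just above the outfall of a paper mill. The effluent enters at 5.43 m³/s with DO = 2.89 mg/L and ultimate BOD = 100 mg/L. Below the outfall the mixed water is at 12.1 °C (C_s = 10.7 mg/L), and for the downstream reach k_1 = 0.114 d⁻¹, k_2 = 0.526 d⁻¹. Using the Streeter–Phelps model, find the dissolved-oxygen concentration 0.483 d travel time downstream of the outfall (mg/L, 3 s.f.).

Mixed DO = (21.8×8.42 + 5.43×2.89)/(21.8+5.43) = 199.2/27.23 = 7.317 mg/L.
Mixed L₀ = (21.8×3.16 + 5.43×100)/(27.23) = 611.9/27.23 = 22.47 mg/L.
Initial deficit D₀ = C_s − DO₀ = 10.7 − 7.317 = 3.383 mg/L.
D(0.483) = [0.114×22.47/(0.526−0.114)](e^(−0.114×0.483) − e^(−0.526×0.483)) + 3.383 e^(−0.526×0.483)
= 6.218 × (0.9464 − 0.7756) + 3.383 × 0.7756 = 3.686 mg/L.
DO = 10.7 − 3.686 = 7.014 mg/L.

DO ≈ 7.01 mg/L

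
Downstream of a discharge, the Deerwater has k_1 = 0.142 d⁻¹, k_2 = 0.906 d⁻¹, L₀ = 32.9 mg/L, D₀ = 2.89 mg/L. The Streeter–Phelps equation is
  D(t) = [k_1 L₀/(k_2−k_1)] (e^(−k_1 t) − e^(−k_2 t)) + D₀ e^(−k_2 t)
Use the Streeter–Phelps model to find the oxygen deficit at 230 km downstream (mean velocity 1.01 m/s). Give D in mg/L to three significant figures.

D ≈ 3.91 mg/L

Travel time t = x/v = 230 km / (1.01 m/s) = 230000 m / 1.01 m/s = 227700 s = 2.636 d.
k_1 L₀/(k_2−k_1) = 0.142×32.9/(0.906−0.142) = 4.672/0.7640 = 6.115 mg/L.
e^(−k_1 t) = e^(−0.142×2.636) = 0.6878; e^(−k_2 t) = e^(−0.906×2.636) = 0.09182.
D = 6.115 × (0.6878 − 0.09182) + 2.89 × 0.09182 = 3.644 + 0.2654 = 3.910 mg/L.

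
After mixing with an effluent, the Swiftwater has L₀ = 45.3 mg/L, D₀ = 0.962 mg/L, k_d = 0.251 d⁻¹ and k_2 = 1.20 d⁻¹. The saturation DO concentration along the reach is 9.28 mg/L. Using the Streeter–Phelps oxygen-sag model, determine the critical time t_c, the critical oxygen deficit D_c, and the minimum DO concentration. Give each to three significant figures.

t_c ≈ 1.56 d; D_c ≈ 6.40 mg/L; min DO ≈ 2.88 mg/L

With k_2/k_d = 4.781 and 1 − D₀(k_2−k_d)/(k_d L₀) = 0.9197,
t_c = ln(4.781 × 0.9197) / (1.20 − 0.251) = ln(4.397) / 0.9490 = 1.481/0.9490 = 1.561 d.
D_c = (k_d/k_2) L₀ e^(−k_d t_c) = (0.251/1.20) × 45.3 × e^(−0.251×1.561) = 0.2092 × 45.3 × 0.6759 = 6.404 mg/L.
Minimum DO = C_s − D_c = 9.28 − 6.404 = 2.876 mg/L.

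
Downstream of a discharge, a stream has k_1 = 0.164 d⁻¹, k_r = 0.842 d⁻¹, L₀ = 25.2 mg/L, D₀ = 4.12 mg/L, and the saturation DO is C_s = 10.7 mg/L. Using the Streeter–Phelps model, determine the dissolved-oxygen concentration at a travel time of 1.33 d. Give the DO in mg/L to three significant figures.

k_1 L₀/(k_r−k_1) = 0.164×25.2/(0.842−0.164) = 4.133/0.6780 = 6.096 mg/L.
e^(−k_1 t) = e^(−0.164×1.330) = 0.8040; e^(−k_r t) = e^(−0.842×1.330) = 0.3263.
D = 6.096 × (0.8040 − 0.3263) + 4.12 × 0.3263 = 2.912 + 1.344 = 4.256 mg/L.
DO = C_s − D = 10.7 − 4.256 = 6.444 mg/L.

DO ≈ 6.44 mg/L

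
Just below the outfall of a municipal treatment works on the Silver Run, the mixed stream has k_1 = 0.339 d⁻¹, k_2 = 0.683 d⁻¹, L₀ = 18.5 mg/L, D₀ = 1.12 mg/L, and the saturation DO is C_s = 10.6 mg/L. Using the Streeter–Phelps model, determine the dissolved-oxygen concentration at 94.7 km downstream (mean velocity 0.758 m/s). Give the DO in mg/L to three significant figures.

DO ≈ 5.81 mg/L

Travel time t = x/v = 94.7 km / (0.758 m/s) = 94700 m / 0.758 m/s = 124900 s = 1.446 d.
k_1 L₀/(k_2−k_1) = 0.339×18.5/(0.683−0.339) = 6.272/0.3440 = 18.23 mg/L.
e^(−k_1 t) = e^(−0.339×1.446) = 0.6125; e^(−k_2 t) = e^(−0.683×1.446) = 0.3725.
D = 18.23 × (0.6125 − 0.3725) + 1.12 × 0.3725 = 4.376 + 0.4172 = 4.793 mg/L.
DO = C_s − D = 10.6 − 4.793 = 5.807 mg/L.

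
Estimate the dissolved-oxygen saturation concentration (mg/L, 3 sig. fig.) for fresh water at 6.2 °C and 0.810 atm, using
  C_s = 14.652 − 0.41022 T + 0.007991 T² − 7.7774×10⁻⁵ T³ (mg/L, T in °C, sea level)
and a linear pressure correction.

C_s ≈ 10.0 mg/L

At sea level: C_s = 14.652 − 0.41022×6.2 + 0.007991×6.2² − 7.7774×10⁻⁵×6.2³ = 12.40 mg/L.
Pressure correction: C_s' = 12.40 × 0.810 = 10.04 mg/L.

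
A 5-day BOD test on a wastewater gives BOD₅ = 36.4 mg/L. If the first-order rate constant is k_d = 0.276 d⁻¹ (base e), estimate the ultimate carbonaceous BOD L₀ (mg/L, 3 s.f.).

L₀ ≈ 48.6 mg/L

BOD₅ = L₀(1 − e^(−5k_d)) ⇒ L₀ = BOD₅ / (1 − e^(−5×0.276))
= 36.4 / (1 − 0.2516) = 36.4 / 0.7484 = 48.64 mg/L.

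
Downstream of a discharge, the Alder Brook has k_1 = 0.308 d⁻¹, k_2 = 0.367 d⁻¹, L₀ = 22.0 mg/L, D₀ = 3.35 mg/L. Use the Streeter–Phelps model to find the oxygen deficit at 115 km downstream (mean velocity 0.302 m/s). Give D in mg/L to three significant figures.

Travel time t = x/v = 115 km / (0.302 m/s) = 115000 m / 0.302 m/s = 380800 s = 4.407 d.
k_1 L₀/(k_2−k_1) = 0.308×22.0/(0.367−0.308) = 6.776/0.05900 = 114.8 mg/L.
e^(−k_1 t) = e^(−0.308×4.407) = 0.2573; e^(−k_2 t) = e^(−0.367×4.407) = 0.1984.
D = 114.8 × (0.2573 − 0.1984) + 3.35 × 0.1984 = 6.767 + 0.6646 = 7.431 mg/L.

D ≈ 7.43 mg/L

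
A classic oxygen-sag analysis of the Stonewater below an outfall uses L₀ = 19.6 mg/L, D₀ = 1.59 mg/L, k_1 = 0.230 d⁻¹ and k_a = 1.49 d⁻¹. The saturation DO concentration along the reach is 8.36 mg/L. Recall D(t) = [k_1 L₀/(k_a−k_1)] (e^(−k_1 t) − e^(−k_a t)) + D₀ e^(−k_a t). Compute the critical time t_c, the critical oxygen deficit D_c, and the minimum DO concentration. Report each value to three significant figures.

t_c = [1/(k_a−k_1)] ln[(k_a/k_1)(1 − D₀(k_a−k_1)/(k_1 L₀))]
= [1/(1.49−0.230)] ln[(1.49/0.230)(1 − 1.59×1.260/(0.230×19.6))]
= (1/1.260) ln[6.478 × 0.5556] = 0.7937 × ln(3.599) = 0.7937 × 1.281 = 1.016 d.
L(t_c) = L₀ e^(−k_1 t_c) = 19.6 × 0.7915 = 15.51 mg/L, and at the critical point k_a D_c = k_1 L, so D_c = (0.230/1.49) × 15.51 = 2.395 mg/L.
Minimum DO = C_s − D_c = 8.36 − 2.395 = 5.965 mg/L.

t_c ≈ 1.02 d; D_c ≈ 2.39 mg/L; min DO ≈ 5.97 mg/L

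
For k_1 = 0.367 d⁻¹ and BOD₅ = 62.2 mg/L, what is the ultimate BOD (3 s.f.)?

BOD₅ = L₀(1 − e^(−5k_1)) ⇒ L₀ = BOD₅ / (1 − e^(−5×0.367))
= 62.2 / (1 − 0.1596) = 62.2 / 0.8404 = 74.01 mg/L.

L₀ ≈ 74.0 mg/L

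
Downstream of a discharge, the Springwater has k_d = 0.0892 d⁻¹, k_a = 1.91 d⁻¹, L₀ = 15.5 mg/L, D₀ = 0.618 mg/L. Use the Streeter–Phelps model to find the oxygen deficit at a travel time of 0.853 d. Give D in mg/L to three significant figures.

k_d L₀/(k_a−k_d) = 0.0892×15.5/(1.91−0.0892) = 1.383/1.821 = 0.7593 mg/L.
e^(−k_d t) = e^(−0.0892×0.8530) = 0.9267; e^(−k_a t) = e^(−1.91×0.8530) = 0.1961.
D = 0.7593 × (0.9267 − 0.1961) + 0.618 × 0.1961 = 0.5548 + 0.1212 = 0.6760 mg/L.

D ≈ 0.676 mg/L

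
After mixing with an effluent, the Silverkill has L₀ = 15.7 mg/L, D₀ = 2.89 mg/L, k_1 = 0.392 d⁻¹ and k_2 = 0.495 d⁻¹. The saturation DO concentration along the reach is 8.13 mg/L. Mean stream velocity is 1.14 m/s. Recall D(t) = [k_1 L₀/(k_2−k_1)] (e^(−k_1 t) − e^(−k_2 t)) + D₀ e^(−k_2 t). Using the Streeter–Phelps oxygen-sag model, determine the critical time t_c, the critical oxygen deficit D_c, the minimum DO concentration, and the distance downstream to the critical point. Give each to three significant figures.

t_c = [1/(k_2−k_1)] ln[(k_2/k_1)(1 − D₀(k_2−k_1)/(k_1 L₀))]
= [1/(0.495−0.392)] ln[(0.495/0.392)(1 − 2.89×0.1030/(0.392×15.7))]
= (1/0.1030) ln[1.263 × 0.9516] = 9.709 × ln(1.202) = 9.709 × 0.1837 = 1.784 d.
L(t_c) = L₀ e^(−k_1 t_c) = 15.7 × 0.4970 = 7.803 mg/L, and at the critical point k_2 D_c = k_1 L, so D_c = (0.392/0.495) × 7.803 = 6.179 mg/L.
Minimum DO = C_s − D_c = 8.13 − 6.179 = 1.951 mg/L.
x_c = v t_c = 1.14 m/s × 1.784 d × 86400 s/d = 175700 m ≈ 176 km.

t_c ≈ 1.78 d; D_c ≈ 6.18 mg/L; min DO ≈ 1.95 mg/L; x_c ≈ 176 km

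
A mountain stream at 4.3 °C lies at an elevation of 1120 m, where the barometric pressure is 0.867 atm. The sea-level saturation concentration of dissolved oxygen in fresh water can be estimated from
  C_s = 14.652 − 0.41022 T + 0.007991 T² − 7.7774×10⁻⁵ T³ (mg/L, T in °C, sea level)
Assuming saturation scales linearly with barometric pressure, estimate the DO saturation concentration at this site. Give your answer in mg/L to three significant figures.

At sea level: C_s = 14.652 − 0.41022×4.3 + 0.007991×4.3² − 7.7774×10⁻⁵×4.3³ = 13.03 mg/L.
Pressure correction: C_s' = 13.03 × 0.867 = 11.30 mg/L.

C_s ≈ 11.3 mg/L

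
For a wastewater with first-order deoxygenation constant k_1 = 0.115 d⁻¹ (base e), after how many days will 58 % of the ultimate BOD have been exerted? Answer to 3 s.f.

t ≈ 7.54 d

y/L₀ = 1 − e^(−k_1 t) = 0.58 ⇒ e^(−k_1 t) = 0.420
t = −ln(0.420) / 0.115 = 0.8675 / 0.115 = 7.543 d.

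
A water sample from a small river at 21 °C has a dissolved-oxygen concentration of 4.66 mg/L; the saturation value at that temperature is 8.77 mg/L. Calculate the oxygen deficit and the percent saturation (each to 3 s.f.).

D = C_s − C = 8.77 − 4.66 = 4.11 mg/L.
% saturation = 4.66/8.77 × 100 = 53.1 %.

D ≈ 4.11 mg/L; 53.1 % saturation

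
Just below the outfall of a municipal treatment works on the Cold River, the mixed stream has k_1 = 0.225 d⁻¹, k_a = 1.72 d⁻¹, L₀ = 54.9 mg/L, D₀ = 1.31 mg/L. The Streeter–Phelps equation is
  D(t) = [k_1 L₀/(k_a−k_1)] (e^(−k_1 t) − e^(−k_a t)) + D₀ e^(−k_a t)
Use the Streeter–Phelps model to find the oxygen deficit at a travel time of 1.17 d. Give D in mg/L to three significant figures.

k_1 L₀/(k_a−k_1) = 0.225×54.9/(1.72−0.225) = 12.35/1.495 = 8.263 mg/L.
e^(−k_1 t) = e^(−0.225×1.170) = 0.7685; e^(−k_a t) = e^(−1.72×1.170) = 0.1337.
D = 8.263 × (0.7685 − 0.1337) + 1.31 × 0.1337 = 5.246 + 0.1751 = 5.421 mg/L.

D ≈ 5.42 mg/L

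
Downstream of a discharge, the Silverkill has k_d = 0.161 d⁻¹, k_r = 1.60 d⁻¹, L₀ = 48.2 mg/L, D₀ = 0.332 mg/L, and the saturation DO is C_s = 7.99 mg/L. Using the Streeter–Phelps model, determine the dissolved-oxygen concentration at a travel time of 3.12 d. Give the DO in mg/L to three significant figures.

k_d L₀/(k_r−k_d) = 0.161×48.2/(1.60−0.161) = 7.760/1.439 = 5.393 mg/L.
e^(−k_d t) = e^(−0.161×3.120) = 0.6051; e^(−k_r t) = e^(−1.60×3.120) = 0.006792.
D = 5.393 × (0.6051 − 0.006792) + 0.332 × 0.006792 = 3.227 + 0.002255 = 3.229 mg/L.
DO = C_s − D = 7.99 − 3.229 = 4.761 mg/L.

DO ≈ 4.76 mg/L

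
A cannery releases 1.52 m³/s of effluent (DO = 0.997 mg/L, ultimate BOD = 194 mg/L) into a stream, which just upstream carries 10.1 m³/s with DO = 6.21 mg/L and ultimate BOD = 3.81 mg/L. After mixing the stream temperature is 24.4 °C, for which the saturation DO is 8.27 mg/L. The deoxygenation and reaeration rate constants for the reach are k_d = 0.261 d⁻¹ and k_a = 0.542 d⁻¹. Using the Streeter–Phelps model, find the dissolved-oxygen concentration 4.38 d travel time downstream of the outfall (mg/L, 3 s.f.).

DO ≈ 2.00 mg/L

Mixed DO = (10.1×6.21 + 1.52×0.997)/(10.1+1.52) = 64.24/11.62 = 5.528 mg/L.
Mixed L₀ = (10.1×3.81 + 1.52×194)/(11.62) = 333.4/11.62 = 28.69 mg/L.
Initial deficit D₀ = C_s − DO₀ = 8.27 − 5.528 = 2.742 mg/L.
D(4.38) = [0.261×28.69/(0.542−0.261)](e^(−0.261×4.38) − e^(−0.542×4.38)) + 2.742 e^(−0.542×4.38)
= 26.65 × (0.3188 − 0.09311) + 2.742 × 0.09311 = 6.269 mg/L.
DO = 8.27 − 6.269 = 2.001 mg/L.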